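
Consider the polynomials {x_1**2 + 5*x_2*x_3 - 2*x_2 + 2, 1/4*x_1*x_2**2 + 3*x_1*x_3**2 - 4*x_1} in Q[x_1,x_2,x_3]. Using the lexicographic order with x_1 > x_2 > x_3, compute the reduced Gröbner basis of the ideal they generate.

f_1 = x_1**2 + 5*x_2*x_3 - 2*x_2 + 2, LT = x_1**2.
f_2 = 1/4*x_1*x_2**2 + 3*x_1*x_3**2 - 4*x_1, LT = x_1*x_2**2.

S(f_1,f_2): lcm = x_1**2*x_2**2. S = -12*x_1**2*x_3**2 + 16*x_1**2 + 5*x_2**3*x_3 - 2*x_2**3 + 2*x_2**2.
  leading term x_1**2*x_3**2: subtract (-12*x_3**2)·f_1 from -12*x_1**2*x_3**2 + 16*x_1**2 + 5*x_2**3*x_3 - 2*x_2**3 + 2*x_2**2 → 16*x_1**2 + 5*x_2**3*x_3 - 2*x_2**3 + 2*x_2**2 + 60*x_2*x_3**3 - 24*x_2*x_3**2 + 24*x_3**2
  leading term x_1**2: subtract (16)·f_1 from 16*x_1**2 + 5*x_2**3*x_3 - 2*x_2**3 + 2*x_2**2 + 60*x_2*x_3**3 - 24*x_2*x_3**2 + 24*x_3**2 → 5*x_2**3*x_3 - 2*x_2**3 + 2*x_2**2 + 60*x_2*x_3**3 - 24*x_2*x_3**2 - 80*x_2*x_3 + 32*x_2 + 24*x_3**2 - 32
  leading term x_2**3*x_3: no divisor's leading term divides it; move 5*x_2**3*x_3 to the remainder.
  leading term x_2**3: no divisor's leading term divides it; move -2*x_2**3 to the remainder.
  leading term x_2**2: no divisor's leading term divides it; move 2*x_2**2 to the remainder.
  leading term x_2*x_3**3: no divisor's leading term divides it; move 60*x_2*x_3**3 to the remainder.
  leading term x_2*x_3**2: no divisor's leading term divides it; move -24*x_2*x_3**2 to the remainder.
  leading term x_2*x_3: no divisor's leading term divides it; move -80*x_2*x_3 to the remainder.
  leading term x_2: no divisor's leading term divides it; move 32*x_2 to the remainder.
  leading term x_3**2: no divisor's leading term divides it; move 24*x_3**2 to the remainder.
  leading term 1: no divisor's leading term divides it; move -32 to the remainder.
  remainder 5*x_2**3*x_3 - 2*x_2**3 + 2*x_2**2 + 60*x_2*x_3**3 - 24*x_2*x_3**2 - 80*x_2*x_3 + 32*x_2 + 24*x_3**2 - 32 ≠ 0; add g_3 = 5*x_2**3*x_3 - 2*x_2**3 + 2*x_2**2 + 60*x_2*x_3**3 - 24*x_2*x_3**2 - 80*x_2*x_3 + 32*x_2 + 24*x_3**2 - 32 to the basis.

The other S-polynomials (S(f_1,g_3), S(f_2,g_3)) all reduce to 0 modulo the current basis, so we have a Gröbner basis.

G = {x_1**2 + 5*x_2*x_3 - 2*x_2 + 2, x_1*x_2**2 + 12*x_1*x_3**2 - 16*x_1, x_2**3*x_3 - 2/5*x_2**3 + 2/5*x_2**2 + 12*x_2*x_3**3 - 24/5*x_2*x_3**2 - 16*x_2*x_3 + 32/5*x_2 + 24/5*x_3**2 - 32/5}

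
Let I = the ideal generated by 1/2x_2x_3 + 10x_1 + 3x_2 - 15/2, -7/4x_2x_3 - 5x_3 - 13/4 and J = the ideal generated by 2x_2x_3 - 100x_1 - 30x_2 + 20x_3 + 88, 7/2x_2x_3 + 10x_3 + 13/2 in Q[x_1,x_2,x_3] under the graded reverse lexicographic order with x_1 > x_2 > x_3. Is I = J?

Yes, the ideals are equal.

Two ideals are equal iff their reduced Gröbner bases coincide (the reduced basis is unique for a fixed ordering).
Buchberger on the first generating set:
f_1 = 1/2x_2x_3 + 10x_1 + 3x_2 - 15/2, LT = x_2x_3.
f_2 = -7/4x_2x_3 - 5x_3 - 13/4, LT = x_2x_3.

S(f_1,f_2): lcm = x_2x_3. S = 20x_1 + 6x_2 - 20/7x_3 - 118/7.
  leading term x_1: no divisor's leading term divides it; move 20x_1 to the remainder.
  leading term x_2: no divisor's leading term divides it; move 6x_2 to the remainder.
  leading term x_3: no divisor's leading term divides it; move -20/7x_3 to the remainder.
  leading term 1: no divisor's leading term divides it; move -118/7 to the remainder.
  remainder 20x_1 + 6x_2 - 20/7x_3 - 118/7 ≠ 0; add g_3 = 20x_1 + 6x_2 - 20/7x_3 - 118/7 to the basis.

The other S-polynomials (S(f_1,g_3), S(f_2,g_3)) all reduce to 0 modulo the current basis, so we have a Gröbner basis.
Inter-reduce: drop elements whose leading term is divisible by another's, tail-reduce, and make monic.
Reduced Gröbner basis: {x_2x_3 + 20/7x_3 + 13/7, x_1 + 3/10x_2 - 1/7x_3 - 59/70}.

Buchberger on the second generating set:
h_1 = 2x_2x_3 - 100x_1 - 30x_2 + 20x_3 + 88, LT = x_2x_3.
h_2 = 7/2x_2x_3 + 10x_3 + 13/2, LT = x_2x_3.

S(h_1,h_2): lcm = x_2x_3. S = -50x_1 - 15x_2 + 50/7x_3 + 295/7.
  leading term x_1: no divisor's leading term divides it; move -50x_1 to the remainder.
  leading term x_2: no divisor's leading term divides it; move -15x_2 to the remainder.
  leading term x_3: no divisor's leading term divides it; move 50/7x_3 to the remainder.
  leading term 1: no divisor's leading term divides it; move 295/7 to the remainder.
  remainder -50x_1 - 15x_2 + 50/7x_3 + 295/7 ≠ 0; add k_3 = -50x_1 - 15x_2 + 50/7x_3 + 295/7 to the basis.

The other S-polynomials (S(h_1,k_3), S(h_2,k_3)) all reduce to 0 modulo the current basis, so we have a Gröbner basis.
Inter-reduce: drop elements whose leading term is divisible by another's, tail-reduce, and make monic.
Reduced Gröbner basis: {x_2x_3 + 20/7x_3 + 13/7, x_1 + 3/10x_2 - 1/7x_3 - 59/70}.

Same reduced basis, so the two generating sets span the same ideal.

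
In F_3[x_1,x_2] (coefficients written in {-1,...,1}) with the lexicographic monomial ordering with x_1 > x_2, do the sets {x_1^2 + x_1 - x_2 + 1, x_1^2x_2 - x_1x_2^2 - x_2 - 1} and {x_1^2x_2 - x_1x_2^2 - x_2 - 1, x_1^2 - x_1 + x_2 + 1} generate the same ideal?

Two ideals are equal iff their reduced Gröbner bases coincide (the reduced basis is unique for a fixed ordering).
Buchberger on the first generating set:
f_1 = x_1^2 + x_1 - x_2 + 1, LT = x_1^2.
f_2 = x_1^2x_2 - x_1x_2^2 - x_2 - 1, LT = x_1^2x_2.

S(f_1,f_2): lcm = x_1^2x_2. S = x_1x_2^2 + x_1x_2 - x_2^2 - x_2 + 1.
  leading term x_1x_2^2: no divisor's leading term divides it; move x_1x_2^2 to the remainder.
  leading term x_1x_2: no divisor's leading term divides it; move x_1x_2 to the remainder.
  leading term x_2^2: no divisor's leading term divides it; move -x_2^2 to the remainder.
  leading term x_2: no divisor's leading term divides it; move -x_2 to the remainder.
  leading term 1: no divisor's leading term divides it; move 1 to the remainder.
  remainder x_1x_2^2 + x_1x_2 - x_2^2 - x_2 + 1 ≠ 0; add g_3 = x_1x_2^2 + x_1x_2 - x_2^2 - x_2 + 1 to the basis.

S(f_1,g_3): lcm = x_1^2x_2^2. S = -x_1^2x_2 - x_1x_2^2 + x_1x_2 - x_1 - x_2^3 + x_2^2.
  leading term x_1^2x_2: subtract (-x_2)·f_1 from -x_1^2x_2 - x_1x_2^2 + x_1x_2 - x_1 - x_2^3 + x_2^2 → -x_1x_2^2 - x_1x_2 - x_1 - x_2^3 + x_2
  leading term x_1x_2^2: subtract (-1)·g_3 from -x_1x_2^2 - x_1x_2 - x_1 - x_2^3 + x_2 → -x_1 - x_2^3 - x_2^2 + 1
  leading term x_1: no divisor's leading term divides it; move -x_1 to the remainder.
  leading term x_2^3: no divisor's leading term divides it; move -x_2^3 to the remainder.
  leading term x_2^2: no divisor's leading term divides it; move -x_2^2 to the remainder.
  leading term 1: no divisor's leading term divides it; move 1 to the remainder.
  remainder -x_1 - x_2^3 - x_2^2 + 1 ≠ 0; add g_4 = -x_1 - x_2^3 - x_2^2 + 1 to the basis.

S(g_3,g_4): lcm = x_1x_2^2. S = x_1x_2 - x_2^5 - x_2^4 - x_2 + 1.
  leading term x_1x_2: subtract (-x_2)·g_4 from x_1x_2 - x_2^5 - x_2^4 - x_2 + 1 → -x_2^5 + x_2^4 - x_2^3 + 1
  leading term x_2^5: no divisor's leading term divides it; move -x_2^5 to the remainder.
  leading term x_2^4: no divisor's leading term divides it; move x_2^4 to the remainder.
  leading term x_2^3: no divisor's leading term divides it; move -x_2^3 to the remainder.
  leading term 1: no divisor's leading term divides it; move 1 to the remainder.
  remainder -x_2^5 + x_2^4 - x_2^3 + 1 ≠ 0; add g_5 = -x_2^5 + x_2^4 - x_2^3 + 1 to the basis.

The other S-polynomials (S(f_2,g_3), S(f_1,g_4), S(f_2,g_4), S(f_1,g_5), S(f_2,g_5), S(g_3,g_5), S(g_4,g_5)) all reduce to 0 modulo the current basis, so we have a Gröbner basis.
Inter-reduce: drop elements whose leading term is divisible by another's, tail-reduce, and make monic.
Reduced Gröbner basis: {x_1 + x_2^3 + x_2^2 - 1, x_2^5 - x_2^4 + x_2^3 - 1}.

Buchberger on the second generating set:
h_1 = x_1^2x_2 - x_1x_2^2 - x_2 - 1, LT = x_1^2x_2.
h_2 = x_1^2 - x_1 + x_2 + 1, LT = x_1^2.

S(h_1,h_2): lcm = x_1^2x_2. S = -x_1x_2^2 + x_1x_2 - x_2^2 + x_2 - 1.
  leading term x_1x_2^2: no divisor's leading term divides it; move -x_1x_2^2 to the remainder.
  leading term x_1x_2: no divisor's leading term divides it; move x_1x_2 to the remainder.
  leading term x_2^2: no divisor's leading term divides it; move -x_2^2 to the remainder.
  leading term x_2: no divisor's leading term divides it; move x_2 to the remainder.
  leading term 1: no divisor's leading term divides it; move -1 to the remainder.
  remainder -x_1x_2^2 + x_1x_2 - x_2^2 + x_2 - 1 ≠ 0; add k_3 = -x_1x_2^2 + x_1x_2 - x_2^2 + x_2 - 1 to the basis.

S(h_1,k_3): lcm = x_1^2x_2^2. S = x_1^2x_2 - x_1x_2^3 - x_1x_2^2 + x_1x_2 - x_1 - x_2^2 - x_2.
  leading term x_1^2x_2: subtract (1)·h_1 from x_1^2x_2 - x_1x_2^3 - x_1x_2^2 + x_1x_2 - x_1 - x_2^2 - x_2 → -x_1x_2^3 + x_1x_2 - x_1 - x_2^2 + 1
  leading term x_1x_2^3: subtract (x_2)·k_3 from -x_1x_2^3 + x_1x_2 - x_1 - x_2^2 + 1 → -x_1x_2^2 + x_1x_2 - x_1 + x_2^3 + x_2^2 + x_2 + 1
  leading term x_1x_2^2: subtract (1)·k_3 from -x_1x_2^2 + x_1x_2 - x_1 + x_2^3 + x_2^2 + x_2 + 1 → -x_1 + x_2^3 - x_2^2 - 1
  leading term x_1: no divisor's leading term divides it; move -x_1 to the remainder.
  leading term x_2^3: no divisor's leading term divides it; move x_2^3 to the remainder.
  leading term x_2^2: no divisor's leading term divides it; move -x_2^2 to the remainder.
  leading term 1: no divisor's leading term divides it; move -1 to the remainder.
  remainder -x_1 + x_2^3 - x_2^2 - 1 ≠ 0; add k_4 = -x_1 + x_2^3 - x_2^2 - 1 to the basis.

S(k_3,k_4): lcm = x_1x_2^2. S = -x_1x_2 + x_2^5 - x_2^4 - x_2 + 1.
  leading term x_1x_2: subtract (x_2)·k_4 from -x_1x_2 + x_2^5 - x_2^4 - x_2 + 1 → x_2^5 + x_2^4 + x_2^3 + 1
  leading term x_2^5: no divisor's leading term divides it; move x_2^5 to the remainder.
  leading term x_2^4: no divisor's leading term divides it; move x_2^4 to the remainder.
  leading term x_2^3: no divisor's leading term divides it; move x_2^3 to the remainder.
  leading term 1: no divisor's leading term divides it; move 1 to the remainder.
  remainder x_2^5 + x_2^4 + x_2^3 + 1 ≠ 0; add k_5 = x_2^5 + x_2^4 + x_2^3 + 1 to the basis.

The other S-polynomials (S(h_2,k_3), S(h_1,k_4), S(h_2,k_4), S(h_1,k_5), S(h_2,k_5), S(k_3,k_5), S(k_4,k_5)) all reduce to 0 modulo the current basis, so we have a Gröbner basis.
Inter-reduce: drop elements whose leading term is divisible by another's, tail-reduce, and make monic.
Reduced Gröbner basis: {x_1 - x_2^3 + x_2^2 + 1, x_2^5 + x_2^4 + x_2^3 + 1}.

These differ, so the ideals are not equal.

No, the ideals differ.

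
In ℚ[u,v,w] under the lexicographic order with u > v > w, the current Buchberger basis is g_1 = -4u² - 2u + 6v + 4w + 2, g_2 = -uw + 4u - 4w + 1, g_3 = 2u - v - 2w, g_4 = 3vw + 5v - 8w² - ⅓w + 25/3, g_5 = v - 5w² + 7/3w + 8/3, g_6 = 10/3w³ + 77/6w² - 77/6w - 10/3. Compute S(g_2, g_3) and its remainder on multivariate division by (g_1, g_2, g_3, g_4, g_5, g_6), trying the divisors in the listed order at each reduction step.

lcm(LM(g_2), LM(g_3)) = uw.
S = (lcm/LT(g_2))·g_2 − (lcm/LT(g_3))·g_3 = -4u + ½vw + w² + 4w - 1.
Reduce S modulo (g_1, g_2, g_3, g_4, g_5, g_6) in that order:
  leading term u: subtract (-2)·g_3 from -4u + ½vw + w² + 4w - 1 → ½vw - 2v + w² - 1
  leading term vw: subtract (⅙)·g_4 from ½vw - 2v + w² - 1 → -17/6v + 7/3w² + 1/18w - 43/18
  leading term v: subtract (-17/6)·g_5 from -17/6v + 7/3w² + 1/18w - 43/18 → -71/6w² + 20/3w + 31/6
  leading term w²: no divisor's leading term divides it; move -71/6w² to the remainder.
  leading term w: no divisor's leading term divides it; move 20/3w to the remainder.
  leading term 1: no divisor's leading term divides it; move 31/6 to the remainder.
The remainder -71/6w² + 20/3w + 31/6 is nonzero, so it would be added as the next basis element.
An S-polynomial is built so that the two leading terms cancel; whether anything survives reduction is exactly the Gröbner-basis criterion.

S(g_2, g_3) = -4u + ½vw + w² + 4w - 1; remainder on division = -71/6w² + 20/3w + 31/6.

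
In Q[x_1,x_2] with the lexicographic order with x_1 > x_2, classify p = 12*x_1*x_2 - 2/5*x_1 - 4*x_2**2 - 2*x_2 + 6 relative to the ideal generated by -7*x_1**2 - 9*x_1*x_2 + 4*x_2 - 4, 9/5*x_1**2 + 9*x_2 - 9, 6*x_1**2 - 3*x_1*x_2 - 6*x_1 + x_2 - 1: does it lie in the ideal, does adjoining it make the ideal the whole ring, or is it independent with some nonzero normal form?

First compute the reduced Gröbner basis of I by Buchberger's algorithm.
f_1 = -7*x_1**2 - 9*x_1*x_2 + 4*x_2 - 4, LT = x_1**2.
f_2 = 9/5*x_1**2 + 9*x_2 - 9, LT = x_1**2.
f_3 = 6*x_1**2 - 3*x_1*x_2 - 6*x_1 + x_2 - 1, LT = x_1**2.

S(f_1,f_2): lcm = x_1**2. S = 9/7*x_1*x_2 - 39/7*x_2 + 39/7.
  leading term x_1*x_2: no divisor's leading term divides it; move 9/7*x_1*x_2 to the remainder.
  leading term x_2: no divisor's leading term divides it; move -39/7*x_2 to the remainder.
  leading term 1: no divisor's leading term divides it; move 39/7 to the remainder.
  remainder 9/7*x_1*x_2 - 39/7*x_2 + 39/7 ≠ 0; add h_4 = 9/7*x_1*x_2 - 39/7*x_2 + 39/7 to the basis.

S(f_1,f_3): lcm = x_1**2. S = 25/14*x_1*x_2 + x_1 - 31/42*x_2 + 31/42.
  leading term x_1*x_2: subtract (25/18)·h_4 from 25/14*x_1*x_2 + x_1 - 31/42*x_2 + 31/42 → x_1 + 7*x_2 - 7
  leading term x_1: no divisor's leading term divides it; move x_1 to the remainder.
  leading term x_2: no divisor's leading term divides it; move 7*x_2 to the remainder.
  leading term 1: no divisor's leading term divides it; move -7 to the remainder.
  remainder x_1 + 7*x_2 - 7 ≠ 0; add h_5 = x_1 + 7*x_2 - 7 to the basis.

S(f_1,h_4): lcm = x_1**2*x_2. S = 9/7*x_1*x_2**2 + 13/3*x_1*x_2 - 13/3*x_1 - 4/7*x_2**2 + 4/7*x_2.
  leading term x_1*x_2**2: subtract (x_2)·h_4 from 9/7*x_1*x_2**2 + 13/3*x_1*x_2 - 13/3*x_1 - 4/7*x_2**2 + 4/7*x_2 → 13/3*x_1*x_2 - 13/3*x_1 + 5*x_2**2 - 5*x_2
  leading term x_1*x_2: subtract (91/27)·h_4 from 13/3*x_1*x_2 - 13/3*x_1 + 5*x_2**2 - 5*x_2 → -13/3*x_1 + 5*x_2**2 + 124/9*x_2 - 169/9
  leading term x_1: subtract (-13/3)·h_5 from -13/3*x_1 + 5*x_2**2 + 124/9*x_2 - 169/9 → 5*x_2**2 + 397/9*x_2 - 442/9
  leading term x_2**2: no divisor's leading term divides it; move 5*x_2**2 to the remainder.
  leading term x_2: no divisor's leading term divides it; move 397/9*x_2 to the remainder.
  leading term 1: no divisor's leading term divides it; move -442/9 to the remainder.
  remainder 5*x_2**2 + 397/9*x_2 - 442/9 ≠ 0; add h_6 = 5*x_2**2 + 397/9*x_2 - 442/9 to the basis.

S(f_3,h_4): lcm = x_1**2*x_2. S = -1/2*x_1*x_2**2 + 10/3*x_1*x_2 - 13/3*x_1 + 1/6*x_2**2 - 1/6*x_2.
  leading term x_1*x_2**2: subtract (-7/18*x_2)·h_4 from -1/2*x_1*x_2**2 + 10/3*x_1*x_2 - 13/3*x_1 + 1/6*x_2**2 - 1/6*x_2 → 10/3*x_1*x_2 - 13/3*x_1 - 2*x_2**2 + 2*x_2
  leading term x_1*x_2: subtract (70/27)·h_4 from 10/3*x_1*x_2 - 13/3*x_1 - 2*x_2**2 + 2*x_2 → -13/3*x_1 - 2*x_2**2 + 148/9*x_2 - 130/9
  leading term x_1: subtract (-13/3)·h_5 from -13/3*x_1 - 2*x_2**2 + 148/9*x_2 - 130/9 → -2*x_2**2 + 421/9*x_2 - 403/9
  leading term x_2**2: subtract (-2/5)·h_6 from -2*x_2**2 + 421/9*x_2 - 403/9 → 2899/45*x_2 - 2899/45
  leading term x_2: no divisor's leading term divides it; move 2899/45*x_2 to the remainder.
  leading term 1: no divisor's leading term divides it; move -2899/45 to the remainder.
  remainder 2899/45*x_2 - 2899/45 ≠ 0; add h_7 = 2899/45*x_2 - 2899/45 to the basis.

The other S-polynomials (S(f_2,f_3), S(f_2,h_4), S(f_1,h_5), S(f_2,h_5), S(f_3,h_5), S(h_4,h_5), S(f_1,h_6), S(f_2,h_6), S(f_3,h_6), S(h_4,h_6), S(h_5,h_6), S(f_1,h_7), S(f_2,h_7), S(f_3,h_7), S(h_4,h_7), S(h_5,h_7), S(h_6,h_7)) all reduce to 0 modulo the current basis, so we have a Gröbner basis.
Inter-reduce: drop elements whose leading term is divisible by another's, tail-reduce, and make monic.
Reduced Gröbner basis: {x_1, x_2 - 1}.
Label its elements g_1 = x_1, g_2 = x_2 - 1.

Reduce p = 12*x_1*x_2 - 2/5*x_1 - 4*x_2**2 - 2*x_2 + 6 modulo G:
  leading term x_1*x_2: subtract (12*x_2)·g_1 from 12*x_1*x_2 - 2/5*x_1 - 4*x_2**2 - 2*x_2 + 6 → -2/5*x_1 - 4*x_2**2 - 2*x_2 + 6
  leading term x_1: subtract (-2/5)·g_1 from -2/5*x_1 - 4*x_2**2 - 2*x_2 + 6 → -4*x_2**2 - 2*x_2 + 6
  leading term x_2**2: subtract (-4*x_2)·g_2 from -4*x_2**2 - 2*x_2 + 6 → -6*x_2 + 6
  leading term x_2: subtract (-6)·g_2 from -6*x_2 + 6 → 0
  normal form = 0.
Since the normal form is 0, p ∈ I.

12*x_1*x_2 - 2/5*x_1 - 4*x_2**2 - 2*x_2 + 6 lies in I (it reduces to 0).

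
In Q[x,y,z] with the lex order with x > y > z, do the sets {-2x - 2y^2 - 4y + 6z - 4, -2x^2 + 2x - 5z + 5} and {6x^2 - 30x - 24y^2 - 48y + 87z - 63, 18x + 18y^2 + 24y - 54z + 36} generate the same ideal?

Equality of ideals is decidable: compute both reduced Gröbner bases (unique for the ordering) and check whether they agree.
Buchberger on the first generating set:
f_1 = -2x - 2y^2 - 4y + 6z - 4, LT = x.
f_2 = -2x^2 + 2x - 5z + 5, LT = x^2.

S(f_1,f_2): lcm = x^2. S = xy^2 + 2xy - 3xz + 3x - 5/2z + 5/2.
  leading term xy^2: subtract (-1/2y^2)·f_1 from xy^2 + 2xy - 3xz + 3x - 5/2z + 5/2 → 2xy - 3xz + 3x - y^4 - 2y^3 + 3y^2z - 2y^2 - 5/2z + 5/2
  leading term xy: subtract (-y)·f_1 from 2xy - 3xz + 3x - y^4 - 2y^3 + 3y^2z - 2y^2 - 5/2z + 5/2 → -3xz + 3x - y^4 - 4y^3 + 3y^2z - 6y^2 + 6yz - 4y - 5/2z + 5/2
  leading term xz: subtract (3/2z)·f_1 from -3xz + 3x - y^4 - 4y^3 + 3y^2z - 6y^2 + 6yz - 4y - 5/2z + 5/2 → 3x - y^4 - 4y^3 + 6y^2z - 6y^2 + 12yz - 4y - 9z^2 + 7/2z + 5/2
  leading term x: subtract (-3/2)·f_1 from 3x - y^4 - 4y^3 + 6y^2z - 6y^2 + 12yz - 4y - 9z^2 + 7/2z + 5/2 → -y^4 - 4y^3 + 6y^2z - 9y^2 + 12yz - 10y - 9z^2 + 25/2z - 7/2
  leading term y^4: no divisor's leading term divides it; move -y^4 to the remainder.
  leading term y^3: no divisor's leading term divides it; move -4y^3 to the remainder.
  leading term y^2z: no divisor's leading term divides it; move 6y^2z to the remainder.
  leading term y^2: no divisor's leading term divides it; move -9y^2 to the remainder.
  leading term yz: no divisor's leading term divides it; move 12yz to the remainder.
  leading term y: no divisor's leading term divides it; move -10y to the remainder.
  leading term z^2: no divisor's leading term divides it; move -9z^2 to the remainder.
  leading term z: no divisor's leading term divides it; move 25/2z to the remainder.
  leading term 1: no divisor's leading term divides it; move -7/2 to the remainder.
  remainder -y^4 - 4y^3 + 6y^2z - 9y^2 + 12yz - 10y - 9z^2 + 25/2z - 7/2 ≠ 0; add g_3 = -y^4 - 4y^3 + 6y^2z - 9y^2 + 12yz - 10y - 9z^2 + 25/2z - 7/2 to the basis.

S(f_1,g_3): leading monomials are coprime, so the S-polynomial reduces to 0 (Buchberger's first criterion).
S(f_2,g_3): leading monomials are coprime, so the S-polynomial reduces to 0 (Buchberger's first criterion).
Every S-polynomial of the final basis reduces to 0, so we have a Gröbner basis.
Inter-reduce: drop elements whose leading term is divisible by another's, tail-reduce, and make monic.
Reduced Gröbner basis: {x + y^2 + 2y - 3z + 2, y^4 + 4y^3 - 6y^2z + 9y^2 - 12yz + 10y + 9z^2 - 25/2z + 7/2}.

Buchberger on the second generating set:
h_1 = 6x^2 - 30x - 24y^2 - 48y + 87z - 63, LT = x^2.
h_2 = 18x + 18y^2 + 24y - 54z + 36, LT = x.

S(h_1,h_2): lcm = x^2. S = -xy^2 - 4/3xy + 3xz - 7x - 4y^2 - 8y + 29/2z - 21/2.
  leading term xy^2: subtract (-1/18y^2)·h_2 from -xy^2 - 4/3xy + 3xz - 7x - 4y^2 - 8y + 29/2z - 21/2 → -4/3xy + 3xz - 7x + y^4 + 4/3y^3 - 3y^2z - 2y^2 - 8y + 29/2z - 21/2
  leading term xy: subtract (-2/27y)·h_2 from -4/3xy + 3xz - 7x + y^4 + 4/3y^3 - 3y^2z - 2y^2 - 8y + 29/2z - 21/2 → 3xz - 7x + y^4 + 8/3y^3 - 3y^2z - 2/9y^2 - 4yz - 16/3y + 29/2z - 21/2
  leading term xz: subtract (1/6z)·h_2 from 3xz - 7x + y^4 + 8/3y^3 - 3y^2z - 2/9y^2 - 4yz - 16/3y + 29/2z - 21/2 → -7x + y^4 + 8/3y^3 - 6y^2z - 2/9y^2 - 8yz - 16/3y + 9z^2 + 17/2z - 21/2
  leading term x: subtract (-7/18)·h_2 from -7x + y^4 + 8/3y^3 - 6y^2z - 2/9y^2 - 8yz - 16/3y + 9z^2 + 17/2z - 21/2 → y^4 + 8/3y^3 - 6y^2z + 61/9y^2 - 8yz + 4y + 9z^2 - 25/2z + 7/2
  leading term y^4: no divisor's leading term divides it; move y^4 to the remainder.
  leading term y^3: no divisor's leading term divides it; move 8/3y^3 to the remainder.
  leading term y^2z: no divisor's leading term divides it; move -6y^2z to the remainder.
  leading term y^2: no divisor's leading term divides it; move 61/9y^2 to the remainder.
  leading term yz: no divisor's leading term divides it; move -8yz to the remainder.
  leading term y: no divisor's leading term divides it; move 4y to the remainder.
  leading term z^2: no divisor's leading term divides it; move 9z^2 to the remainder.
  leading term z: no divisor's leading term divides it; move -25/2z to the remainder.
  leading term 1: no divisor's leading term divides it; move 7/2 to the remainder.
  remainder y^4 + 8/3y^3 - 6y^2z + 61/9y^2 - 8yz + 4y + 9z^2 - 25/2z + 7/2 ≠ 0; add k_3 = y^4 + 8/3y^3 - 6y^2z + 61/9y^2 - 8yz + 4y + 9z^2 - 25/2z + 7/2 to the basis.

S(h_1,k_3): leading monomials are coprime, so the S-polynomial reduces to 0 (Buchberger's first criterion).
S(h_2,k_3): leading monomials are coprime, so the S-polynomial reduces to 0 (Buchberger's first criterion).
Every S-polynomial of the final basis reduces to 0, so we have a Gröbner basis.
Inter-reduce: drop elements whose leading term is divisible by another's, tail-reduce, and make monic.
Reduced Gröbner basis: {x + y^2 + 4/3y - 3z + 2, y^4 + 8/3y^3 - 6y^2z + 61/9y^2 - 8yz + 4y + 9z^2 - 25/2z + 7/2}.

The bases are distinct; the ideals are different.

No, the ideals differ.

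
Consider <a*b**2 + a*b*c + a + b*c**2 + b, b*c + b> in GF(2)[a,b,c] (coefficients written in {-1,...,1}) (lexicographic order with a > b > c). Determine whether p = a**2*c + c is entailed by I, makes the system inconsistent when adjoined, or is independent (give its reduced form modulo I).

First compute the reduced Gröbner basis of I by Buchberger's algorithm.
f_1 = a*b**2 + a*b*c + a + b*c**2 + b, LT = a*b**2.
f_2 = b*c + b, LT = b*c.

S(f_1,f_2): lcm = a*b**2*c. S = a*b**2 + a*b*c**2 + a*c + b*c**3 + b*c.
  leading term a*b**2: subtract (1)·f_1 from a*b**2 + a*b*c**2 + a*c + b*c**3 + b*c → a*b*c**2 + a*b*c + a*c + a + b*c**3 + b*c**2 + b*c + b
  leading term a*b*c**2: subtract (a*c)·f_2 from a*b*c**2 + a*b*c + a*c + a + b*c**3 + b*c**2 + b*c + b → a*c + a + b*c**3 + b*c**2 + b*c + b
  leading term a*c: no divisor's leading term divides it; move a*c to the remainder.
  leading term a: no divisor's leading term divides it; move a to the remainder.
  leading term b*c**3: subtract (c**2)·f_2 from b*c**3 + b*c**2 + b*c + b → b*c + b
  leading term b*c: subtract (1)·f_2 from b*c + b → 0
  remainder a*c + a ≠ 0; add h_3 = a*c + a to the basis.

S(f_1,h_3): lcm = a*b**2*c. S = a*b**2 + a*b*c**2 + a*c + b*c**3 + b*c.
  leading term a*b**2: subtract (1)·f_1 from a*b**2 + a*b*c**2 + a*c + b*c**3 + b*c → a*b*c**2 + a*b*c + a*c + a + b*c**3 + b*c**2 + b*c + b
  leading term a*b*c**2: subtract (a*c)·f_2 from a*b*c**2 + a*b*c + a*c + a + b*c**3 + b*c**2 + b*c + b → a*c + a + b*c**3 + b*c**2 + b*c + b
  leading term a*c: subtract (1)·h_3 from a*c + a + b*c**3 + b*c**2 + b*c + b → b*c**3 + b*c**2 + b*c + b
  leading term b*c**3: subtract (c**2)·f_2 from b*c**3 + b*c**2 + b*c + b → b*c + b
  leading term b*c: subtract (1)·f_2 from b*c + b → 0
  remainder 0.

S(f_2,h_3): lcm = a*b*c. S = 0.
  remainder 0.

Every S-polynomial of the final basis reduces to 0, so we have a Gröbner basis.
Inter-reduce: drop elements whose leading term is divisible by another's, tail-reduce, and make monic.
Reduced Gröbner basis: {a*b**2 + a*b + a, a*c + a, b*c + b}.
Label its elements g_1 = a*b**2 + a*b + a, g_2 = a*c + a, g_3 = b*c + b.

Reduce p = a**2*c + c modulo G:
  leading term a**2*c: subtract (a)·g_2 from a**2*c + c → a**2 + c
  leading term a**2: no divisor's leading term divides it; move a**2 to the remainder.
  leading term c: no divisor's leading term divides it; move c to the remainder.
  normal form = a**2 + c.
The normal form is nonzero, so p ∉ I. Since p minus its normal form lies in I, I + (p) = I + (r) where r = a**2 + c; decide whether this ideal is the whole ring.
Run Buchberger on G together with r (pairs among the g_i already reduce to 0 since G is a Gröbner basis):
g_1 = a*b**2 + a*b + a, LT = a*b**2.
g_2 = a*c + a, LT = a*c.
g_3 = b*c + b, LT = b*c.
r = a**2 + c, LT = a**2.

S(g_1,g_2): lcm = a*b**2*c. S = a*b**2 + a*b*c + a*c.
  leading term a*b**2: subtract (1)·g_1 from a*b**2 + a*b*c + a*c → a*b*c + a*b + a*c + a
  leading term a*b*c: subtract (b)·g_2 from a*b*c + a*b + a*c + a → a*c + a
  leading term a*c: subtract (1)·g_2 from a*c + a → 0
  remainder 0.

S(g_1,g_3): lcm = a*b**2*c. S = a*b**2 + a*b*c + a*c.
  leading term a*b**2: subtract (1)·g_1 from a*b**2 + a*b*c + a*c → a*b*c + a*b + a*c + a
  leading term a*b*c: subtract (b)·g_2 from a*b*c + a*b + a*c + a → a*c + a
  leading term a*c: subtract (1)·g_2 from a*c + a → 0
  remainder 0.

S(g_1,r): lcm = a**2*b**2. S = a**2*b + a**2 + b**2*c.
  leading term a**2*b: subtract (b)·r from a**2*b + a**2 + b**2*c → a**2 + b**2*c + b*c
  leading term a**2: subtract (1)·r from a**2 + b**2*c + b*c → b**2*c + b*c + c
  leading term b**2*c: subtract (b)·g_3 from b**2*c + b*c + c → b**2 + b*c + c
  leading term b**2: no divisor's leading term divides it; move b**2 to the remainder.
  leading term b*c: subtract (1)·g_3 from b*c + c → b + c
  leading term b: no divisor's leading term divides it; move b to the remainder.
  leading term c: no divisor's leading term divides it; move c to the remainder.
  remainder b**2 + b + c ≠ 0; add m_5 = b**2 + b + c to the basis.

S(g_2,g_3): lcm = a*b*c. S = 0.
  remainder 0.

S(g_2,r): lcm = a**2*c. S = a**2 + c**2.
  leading term a**2: subtract (1)·r from a**2 + c**2 → c**2 + c
  leading term c**2: no divisor's leading term divides it; move c**2 to the remainder.
  leading term c: no divisor's leading term divides it; move c to the remainder.
  remainder c**2 + c ≠ 0; add m_6 = c**2 + c to the basis.

S(g_3,r): leading monomials are coprime, so the S-polynomial reduces to 0 (Buchberger's first criterion).
S(g_1,m_5): lcm = a*b**2. S = a*c + a.
  leading term a*c: subtract (1)·g_2 from a*c + a → 0
  remainder 0.

S(g_2,m_5): leading monomials are coprime, so the S-polynomial reduces to 0 (Buchberger's first criterion).
S(g_3,m_5): lcm = b**2*c. S = b**2 + b*c + c**2.
  leading term b**2: subtract (1)·m_5 from b**2 + b*c + c**2 → b*c + b + c**2 + c
  leading term b*c: subtract (1)·g_3 from b*c + b + c**2 + c → c**2 + c
  leading term c**2: subtract (1)·m_6 from c**2 + c → 0
  remainder 0.

S(r,m_5): leading monomials are coprime, so the S-polynomial reduces to 0 (Buchberger's first criterion).
S(g_1,m_6): leading monomials are coprime, so the S-polynomial reduces to 0 (Buchberger's first criterion).
S(g_2,m_6): lcm = a*c**2. S = 0.
  remainder 0.

S(g_3,m_6): lcm = b*c**2. S = 0.
  remainder 0.

S(r,m_6): leading monomials are coprime, so the S-polynomial reduces to 0 (Buchberger's first criterion).
S(m_5,m_6): leading monomials are coprime, so the S-polynomial reduces to 0 (Buchberger's first criterion).
Every S-polynomial of the final basis reduces to 0, so we have a Gröbner basis.
Inter-reduce: drop elements whose leading term is divisible by another's, tail-reduce, and make monic.
Reduced Gröbner basis: {a**2 + c, a*c + a, b**2 + b + c, b*c + b, c**2 + c}.
The reduced Gröbner basis of I + (p) is {a**2 + c, a*c + a, b**2 + b + c, b*c + b, c**2 + c} ≠ {1}, a proper ideal, so the enlarged system stays consistent: p is independent of I, with normal form a**2 + c.

a**2*c + c is independent of I; its normal form modulo I is a**2 + c.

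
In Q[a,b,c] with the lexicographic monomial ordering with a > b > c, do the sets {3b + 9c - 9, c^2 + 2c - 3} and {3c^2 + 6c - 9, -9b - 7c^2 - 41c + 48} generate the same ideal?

Yes, the ideals are equal.

Two ideals are equal iff their reduced Gröbner bases coincide (the reduced basis is unique for a fixed ordering).
Buchberger on the first generating set:
f_1 = 3b + 9c - 9, LT = b.
f_2 = c^2 + 2c - 3, LT = c^2.

The S-polynomials (S(f_1,f_2)) all reduce to 0 modulo the current basis, so we have a Gröbner basis.
Inter-reduce: drop elements whose leading term is divisible by another's, tail-reduce, and make monic.
Reduced Gröbner basis: {b + 3c - 3, c^2 + 2c - 3}.

Buchberger on the second generating set:
h_1 = 3c^2 + 6c - 9, LT = c^2.
h_2 = -9b - 7c^2 - 41c + 48, LT = b.

The S-polynomials (S(h_1,h_2)) all reduce to 0 modulo the current basis, so we have a Gröbner basis.
Inter-reduce: drop elements whose leading term is divisible by another's, tail-reduce, and make monic.
Reduced Gröbner basis: {b + 3c - 3, c^2 + 2c - 3}.

Same reduced basis, so the two generating sets span the same ideal.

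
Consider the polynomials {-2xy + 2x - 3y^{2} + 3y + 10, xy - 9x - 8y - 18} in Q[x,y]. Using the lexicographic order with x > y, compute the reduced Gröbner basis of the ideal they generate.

f_1 = -2xy + 2x - 3y^{2} + 3y + 10, LT = xy.
f_2 = xy - 9x - 8y - 18, LT = xy.

S(f_1,f_2): lcm = xy. S = 8x + \tfrac{3}{2}y^{2} + \tfrac{13}{2}y + 13.
  reduce S modulo (f_1, f_2):
  remainder 8x + \tfrac{3}{2}y^{2} + \tfrac{13}{2}y + 13 ≠ 0; add g_3 = 8x + \tfrac{3}{2}y^{2} + \tfrac{13}{2}y + 13 to the basis.

S(f_1,g_3): lcm = xy. S = -x - \tfrac{3}{16}y^{3} + \tfrac{11}{16}y^{2} - \tfrac{25}{8}y - 5.
  reduce S modulo (f_1, f_2, g_3):
  remainder -\tfrac{3}{16}y^{3} + \tfrac{7}{8}y^{2} - \tfrac{37}{16}y - \tfrac{27}{8} ≠ 0; add g_4 = -\tfrac{3}{16}y^{3} + \tfrac{7}{8}y^{2} - \tfrac{37}{16}y - \tfrac{27}{8} to the basis.

The other S-polynomials (S(f_2,g_3), S(f_1,g_4), S(f_2,g_4), S(g_3,g_4)) all reduce to 0 modulo the current basis, so we have a Gröbner basis.
Inter-reduce: drop elements whose leading term is divisible by another's, tail-reduce, and make monic.

G = {x + \tfrac{3}{16}y^{2} + \tfrac{13}{16}y + \tfrac{13}{8}, y^{3} - \tfrac{14}{3}y^{2} + \tfrac{37}{3}y + 18}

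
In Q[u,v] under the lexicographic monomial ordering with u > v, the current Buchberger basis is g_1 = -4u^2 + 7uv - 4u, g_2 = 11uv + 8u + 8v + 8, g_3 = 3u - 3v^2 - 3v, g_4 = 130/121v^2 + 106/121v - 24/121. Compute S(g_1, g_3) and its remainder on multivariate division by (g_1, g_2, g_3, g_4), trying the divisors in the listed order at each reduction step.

lcm(LM(g_1), LM(g_3)) = u^2.
S = (lcm/LT(g_1))·g_1 − (lcm/LT(g_3))·g_3 = uv^2 - 3/4uv + u.
Reduce S modulo (g_1, g_2, g_3, g_4) in that order:
  leading term uv^2: subtract (1/11v)·g_2 from uv^2 - 3/4uv + u → -65/44uv + u - 8/11v^2 - 8/11v
  leading term uv: subtract (-65/484)·g_2 from -65/44uv + u - 8/11v^2 - 8/11v → 251/121u - 8/11v^2 + 42/121v + 130/121
  leading term u: subtract (251/363)·g_3 from 251/121u - 8/11v^2 + 42/121v + 130/121 → 163/121v^2 + 293/121v + 130/121
  leading term v^2: subtract (163/130)·g_4 from 163/121v^2 + 293/121v + 130/121 → 86/65v + 86/65
  leading term v: no divisor's leading term divides it; move 86/65v to the remainder.
  leading term 1: no divisor's leading term divides it; move 86/65 to the remainder.
The remainder 86/65v + 86/65 is nonzero, so it would be added as the next basis element.
An S-polynomial is built so that the two leading terms cancel; whether anything survives reduction is exactly the Gröbner-basis criterion.

S(g_1, g_3) = uv^2 - 3/4uv + u; remainder on division = 86/65v + 86/65.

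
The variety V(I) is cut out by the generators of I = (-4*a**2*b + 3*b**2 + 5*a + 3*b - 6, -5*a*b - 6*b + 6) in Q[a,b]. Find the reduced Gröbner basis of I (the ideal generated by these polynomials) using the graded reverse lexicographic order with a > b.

The reduced Gröbner basis is the canonical form of the ideal for this ordering.

f_1 = -4*a**2*b + 3*b**2 + 5*a + 3*b - 6, LT = a**2*b.
f_2 = -5*a*b - 6*b + 6, LT = a*b.

S(f_1,f_2): lcm = a**2*b. S = -6/5*a*b - 3/4*b**2 - 1/20*a - 3/4*b + 3/2.
  leading term a*b: subtract (6/25)·f_2 from -6/5*a*b - 3/4*b**2 - 1/20*a - 3/4*b + 3/2 → -3/4*b**2 - 1/20*a + 69/100*b + 3/50
  leading term b**2: no divisor's leading term divides it; move -3/4*b**2 to the remainder.
  leading term a: no divisor's leading term divides it; move -1/20*a to the remainder.
  leading term b: no divisor's leading term divides it; move 69/100*b to the remainder.
  leading term 1: no divisor's leading term divides it; move 3/50 to the remainder.
  remainder -3/4*b**2 - 1/20*a + 69/100*b + 3/50 ≠ 0; add g_3 = -3/4*b**2 - 1/20*a + 69/100*b + 3/50 to the basis.

S(f_1,g_3): lcm = a**2*b**2. S = -1/15*a**3 + 23/25*a**2*b - 3/4*b**3 + 2/25*a**2 - 5/4*a*b - 3/4*b**2 + 3/2*b.
  leading term a**3: no divisor's leading term divides it; move -1/15*a**3 to the remainder.
  leading term a**2*b: subtract (-23/100)·f_1 from 23/25*a**2*b - 3/4*b**3 + 2/25*a**2 - 5/4*a*b - 3/4*b**2 + 3/2*b → -3/4*b**3 + 2/25*a**2 - 5/4*a*b - 3/50*b**2 + 23/20*a + 219/100*b - 69/50
  leading term b**3: subtract (b)·g_3 from -3/4*b**3 + 2/25*a**2 - 5/4*a*b - 3/50*b**2 + 23/20*a + 219/100*b - 69/50 → 2/25*a**2 - 6/5*a*b - 3/4*b**2 + 23/20*a + 213/100*b - 69/50
  leading term a**2: no divisor's leading term divides it; move 2/25*a**2 to the remainder.
  leading term a*b: subtract (6/25)·f_2 from -6/5*a*b - 3/4*b**2 + 23/20*a + 213/100*b - 69/50 → -3/4*b**2 + 23/20*a + 357/100*b - 141/50
  leading term b**2: subtract (1)·g_3 from -3/4*b**2 + 23/20*a + 357/100*b - 141/50 → 6/5*a + 72/25*b - 72/25
  leading term a: no divisor's leading term divides it; move 6/5*a to the remainder.
  leading term b: no divisor's leading term divides it; move 72/25*b to the remainder.
  leading term 1: no divisor's leading term divides it; move -72/25 to the remainder.
  remainder -1/15*a**3 + 2/25*a**2 + 6/5*a + 72/25*b - 72/25 ≠ 0; add g_4 = -1/15*a**3 + 2/25*a**2 + 6/5*a + 72/25*b - 72/25 to the basis.

S(f_2,g_3): lcm = a*b**2. S = -1/15*a**2 + 23/25*a*b + 6/5*b**2 + 2/25*a - 6/5*b.
  leading term a**2: no divisor's leading term divides it; move -1/15*a**2 to the remainder.
  leading term a*b: subtract (-23/125)·f_2 from 23/25*a*b + 6/5*b**2 + 2/25*a - 6/5*b → 6/5*b**2 + 2/25*a - 288/125*b + 138/125
  leading term b**2: subtract (-8/5)·g_3 from 6/5*b**2 + 2/25*a - 288/125*b + 138/125 → -6/5*b + 6/5
  leading term b: no divisor's leading term divides it; move -6/5*b to the remainder.
  leading term 1: no divisor's leading term divides it; move 6/5 to the remainder.
  remainder -1/15*a**2 - 6/5*b + 6/5 ≠ 0; add g_5 = -1/15*a**2 - 6/5*b + 6/5 to the basis.

The other S-polynomials (S(f_1,g_4), S(f_2,g_4), S(g_3,g_4), S(f_1,g_5), S(f_2,g_5), S(g_3,g_5), S(g_4,g_5)) all reduce to 0 modulo the current basis, so we have a Gröbner basis.
Inter-reduce: drop elements whose leading term is divisible by another's, tail-reduce, and make monic.

G = {a**2 + 18*b - 18, a*b + 6/5*b - 6/5, b**2 + 1/15*a - 23/25*b - 2/25}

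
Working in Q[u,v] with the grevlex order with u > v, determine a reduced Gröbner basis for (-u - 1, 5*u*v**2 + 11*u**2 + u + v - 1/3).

f_1 = -u - 1, LT = u.
f_2 = 5*u*v**2 + 11*u**2 + u + v - 1/3, LT = u*v**2.

S(f_1,f_2): lcm = u*v**2. S = -11/5*u**2 + v**2 - 1/5*u - 1/5*v + 1/15.
  reduce S modulo (f_1, f_2):
  remainder v**2 - 1/5*v - 29/15 ≠ 0; add g_3 = v**2 - 1/5*v - 29/15 to the basis.

The other S-polynomials (S(f_1,g_3), S(f_2,g_3)) all reduce to 0 modulo the current basis, so we have a Gröbner basis.
Inter-reduce: drop elements whose leading term is divisible by another's, tail-reduce, and make monic.

G = {v**2 - 1/5*v - 29/15, u + 1}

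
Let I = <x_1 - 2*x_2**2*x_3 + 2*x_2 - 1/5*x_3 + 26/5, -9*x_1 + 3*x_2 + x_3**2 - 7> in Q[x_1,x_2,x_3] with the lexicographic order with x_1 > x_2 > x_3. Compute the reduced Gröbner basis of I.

G = {x_1 - 1/3*x_2 - 1/9*x_3**2 + 7/9, x_2**2*x_3 - 7/6*x_2 - 1/18*x_3**2 + 1/10*x_3 - 199/90}

f_1 = x_1 - 2*x_2**2*x_3 + 2*x_2 - 1/5*x_3 + 26/5, LT = x_1.
f_2 = -9*x_1 + 3*x_2 + x_3**2 - 7, LT = x_1.

S(f_1,f_2): lcm = x_1. S = -2*x_2**2*x_3 + 7/3*x_2 + 1/9*x_3**2 - 1/5*x_3 + 199/45.
  leading term x_2**2*x_3: no divisor's leading term divides it; move -2*x_2**2*x_3 to the remainder.
  leading term x_2: no divisor's leading term divides it; move 7/3*x_2 to the remainder.
  leading term x_3**2: no divisor's leading term divides it; move 1/9*x_3**2 to the remainder.
  leading term x_3: no divisor's leading term divides it; move -1/5*x_3 to the remainder.
  leading term 1: no divisor's leading term divides it; move 199/45 to the remainder.
  remainder -2*x_2**2*x_3 + 7/3*x_2 + 1/9*x_3**2 - 1/5*x_3 + 199/45 ≠ 0; add g_3 = -2*x_2**2*x_3 + 7/3*x_2 + 1/9*x_3**2 - 1/5*x_3 + 199/45 to the basis.

S(f_1,g_3): leading monomials are coprime, so the S-polynomial reduces to 0 (Buchberger's first criterion).
S(f_2,g_3): leading monomials are coprime, so the S-polynomial reduces to 0 (Buchberger's first criterion).
Every S-polynomial of the final basis reduces to 0, so we have a Gröbner basis.
Inter-reduce: drop elements whose leading term is divisible by another's, tail-reduce, and make monic.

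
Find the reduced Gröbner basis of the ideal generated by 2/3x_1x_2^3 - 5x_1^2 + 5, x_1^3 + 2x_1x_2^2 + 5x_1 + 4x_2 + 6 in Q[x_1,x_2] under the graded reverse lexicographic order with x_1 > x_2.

This is the nonlinear analogue of row-reducing a linear system.

f_1 = 2/3x_1x_2^3 - 5x_1^2 + 5, LT = x_1x_2^3.
f_2 = x_1^3 + 2x_1x_2^2 + 5x_1 + 4x_2 + 6, LT = x_1^3.

S(f_1,f_2): lcm = x_1^3x_2^3. S = -2x_1x_2^5 - 15/2x_1^4 - 5x_1x_2^3 - 4x_2^4 - 6x_2^3 + 15/2x_1^2.
  leading term x_1x_2^5: subtract (-3x_2^2)·f_1 from -2x_1x_2^5 - 15/2x_1^4 - 5x_1x_2^3 - 4x_2^4 - 6x_2^3 + 15/2x_1^2 → -15/2x_1^4 - 15x_1^2x_2^2 - 5x_1x_2^3 - 4x_2^4 - 6x_2^3 + 15/2x_1^2 + 15x_2^2
  leading term x_1^4: subtract (-15/2x_1)·f_2 from -15/2x_1^4 - 15x_1^2x_2^2 - 5x_1x_2^3 - 4x_2^4 - 6x_2^3 + 15/2x_1^2 + 15x_2^2 → -5x_1x_2^3 - 4x_2^4 - 6x_2^3 + 45x_1^2 + 30x_1x_2 + 15x_2^2 + 45x_1
  leading term x_1x_2^3: subtract (-15/2)·f_1 from -5x_1x_2^3 - 4x_2^4 - 6x_2^3 + 45x_1^2 + 30x_1x_2 + 15x_2^2 + 45x_1 → -4x_2^4 - 6x_2^3 + 15/2x_1^2 + 30x_1x_2 + 15x_2^2 + 45x_1 + 75/2
  leading term x_2^4: no divisor's leading term divides it; move -4x_2^4 to the remainder.
  leading term x_2^3: no divisor's leading term divides it; move -6x_2^3 to the remainder.
  leading term x_1^2: no divisor's leading term divides it; move 15/2x_1^2 to the remainder.
  leading term x_1x_2: no divisor's leading term divides it; move 30x_1x_2 to the remainder.
  leading term x_2^2: no divisor's leading term divides it; move 15x_2^2 to the remainder.
  leading term x_1: no divisor's leading term divides it; move 45x_1 to the remainder.
  leading term 1: no divisor's leading term divides it; move 75/2 to the remainder.
  remainder -4x_2^4 - 6x_2^3 + 15/2x_1^2 + 30x_1x_2 + 15x_2^2 + 45x_1 + 75/2 ≠ 0; add g_3 = -4x_2^4 - 6x_2^3 + 15/2x_1^2 + 30x_1x_2 + 15x_2^2 + 45x_1 + 75/2 to the basis.

The other S-polynomials (S(f_1,g_3), S(f_2,g_3)) all reduce to 0 modulo the current basis, so we have a Gröbner basis.

G = {x_1x_2^3 - 15/2x_1^2 + 15/2, x_2^4 + 3/2x_2^3 - 15/8x_1^2 - 15/2x_1x_2 - 15/4x_2^2 - 45/4x_1 - 75/8, x_1^3 + 2x_1x_2^2 + 5x_1 + 4x_2 + 6}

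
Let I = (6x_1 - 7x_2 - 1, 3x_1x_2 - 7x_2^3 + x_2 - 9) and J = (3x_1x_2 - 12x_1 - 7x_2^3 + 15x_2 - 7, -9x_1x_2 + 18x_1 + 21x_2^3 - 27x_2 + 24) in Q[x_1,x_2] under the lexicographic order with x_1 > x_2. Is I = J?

No, the ideals differ.

Equality of ideals is decidable: compute both reduced Gröbner bases (unique for the ordering) and check whether they agree.
Buchberger on the first generating set:
f_1 = 6x_1 - 7x_2 - 1, LT = x_1.
f_2 = 3x_1x_2 - 7x_2^3 + x_2 - 9, LT = x_1x_2.

S(f_1,f_2): lcm = x_1x_2. S = 7/3x_2^3 - 7/6x_2^2 - 1/2x_2 + 3.
  leading term x_2^3: no divisor's leading term divides it; move 7/3x_2^3 to the remainder.
  leading term x_2^2: no divisor's leading term divides it; move -7/6x_2^2 to the remainder.
  leading term x_2: no divisor's leading term divides it; move -1/2x_2 to the remainder.
  leading term 1: no divisor's leading term divides it; move 3 to the remainder.
  remainder 7/3x_2^3 - 7/6x_2^2 - 1/2x_2 + 3 ≠ 0; add g_3 = 7/3x_2^3 - 7/6x_2^2 - 1/2x_2 + 3 to the basis.

The other S-polynomials (S(f_1,g_3), S(f_2,g_3)) all reduce to 0 modulo the current basis, so we have a Gröbner basis.
Inter-reduce: drop elements whose leading term is divisible by another's, tail-reduce, and make monic.
Reduced Gröbner basis: {x_1 - 7/6x_2 - 1/6, x_2^3 - 1/2x_2^2 - 3/14x_2 + 9/7}.

Buchberger on the second generating set:
h_1 = 3x_1x_2 - 12x_1 - 7x_2^3 + 15x_2 - 7, LT = x_1x_2.
h_2 = -9x_1x_2 + 18x_1 + 21x_2^3 - 27x_2 + 24, LT = x_1x_2.

S(h_1,h_2): lcm = x_1x_2. S = -2x_1 + 2x_2 + 1/3.
  leading term x_1: no divisor's leading term divides it; move -2x_1 to the remainder.
  leading term x_2: no divisor's leading term divides it; move 2x_2 to the remainder.
  leading term 1: no divisor's leading term divides it; move 1/3 to the remainder.
  remainder -2x_1 + 2x_2 + 1/3 ≠ 0; add k_3 = -2x_1 + 2x_2 + 1/3 to the basis.

S(h_1,k_3): lcm = x_1x_2. S = -4x_1 - 7/3x_2^3 + x_2^2 + 31/6x_2 - 7/3.
  leading term x_1: subtract (2)·k_3 from -4x_1 - 7/3x_2^3 + x_2^2 + 31/6x_2 - 7/3 → -7/3x_2^3 + x_2^2 + 7/6x_2 - 3
  leading term x_2^3: no divisor's leading term divides it; move -7/3x_2^3 to the remainder.
  leading term x_2^2: no divisor's leading term divides it; move x_2^2 to the remainder.
  leading term x_2: no divisor's leading term divides it; move 7/6x_2 to the remainder.
  leading term 1: no divisor's leading term divides it; move -3 to the remainder.
  remainder -7/3x_2^3 + x_2^2 + 7/6x_2 - 3 ≠ 0; add k_4 = -7/3x_2^3 + x_2^2 + 7/6x_2 - 3 to the basis.

The other S-polynomials (S(h_2,k_3), S(h_1,k_4), S(h_2,k_4), S(k_3,k_4)) all reduce to 0 modulo the current basis, so we have a Gröbner basis.
Inter-reduce: drop elements whose leading term is divisible by another's, tail-reduce, and make monic.
Reduced Gröbner basis: {x_1 - x_2 - 1/6, x_2^3 - 3/7x_2^2 - 1/2x_2 + 9/7}.

The bases are distinct; the ideals are different.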